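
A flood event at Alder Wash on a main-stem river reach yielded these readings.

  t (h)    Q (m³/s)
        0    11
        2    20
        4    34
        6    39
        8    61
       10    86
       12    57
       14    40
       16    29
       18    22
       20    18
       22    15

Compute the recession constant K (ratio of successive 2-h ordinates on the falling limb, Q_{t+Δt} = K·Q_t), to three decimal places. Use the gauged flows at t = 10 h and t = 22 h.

Using the recession-limb readings at t = 10 h and t = 22 h: Q falls from 86 to 15 m³/s over 6 intervals.
K = (Q₂/Q₁)^(1/6) = (15/86)^(1/6) = 0.747.

K ≈ 0.747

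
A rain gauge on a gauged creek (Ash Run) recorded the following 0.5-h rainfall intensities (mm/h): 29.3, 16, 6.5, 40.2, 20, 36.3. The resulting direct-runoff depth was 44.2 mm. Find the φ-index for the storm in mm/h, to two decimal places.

φ ≈ 10.68 mm/h

Only the 5 blocks with intensity above φ contribute runoff: 29.3, 16, 40.2, 20, 36.3 mm/h.
Σ(I−φ)·Δt = d  ⇒  (29.3+16+40.2+20+36.3 − 5φ)·0.5 = 44.2
φ = (141.8 − 44.2/0.5) / 5 = 10.68 mm/h.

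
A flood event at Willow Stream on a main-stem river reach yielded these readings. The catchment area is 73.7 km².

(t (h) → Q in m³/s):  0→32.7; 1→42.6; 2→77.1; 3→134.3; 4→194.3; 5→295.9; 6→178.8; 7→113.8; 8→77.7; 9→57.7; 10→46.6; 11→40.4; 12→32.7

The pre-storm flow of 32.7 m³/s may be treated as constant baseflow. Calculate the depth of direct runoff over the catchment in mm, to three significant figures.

d ≈ 43.9 mm

Direct runoff: 0.0, 9.9, 44.4, 101.6, 161.6, 263.2, 146.1, 81.1, 45.0, 25.0, 13.9, 7.7, 0.0 m³/s; ΣQ_DR = 899.5 m³/s.
V = ΣQ_DR · Δt = 899.5 × 3600 s = 3.238 × 10^6 m³.
Over A = 73.7 km², depth = V / A = 43.9 mm.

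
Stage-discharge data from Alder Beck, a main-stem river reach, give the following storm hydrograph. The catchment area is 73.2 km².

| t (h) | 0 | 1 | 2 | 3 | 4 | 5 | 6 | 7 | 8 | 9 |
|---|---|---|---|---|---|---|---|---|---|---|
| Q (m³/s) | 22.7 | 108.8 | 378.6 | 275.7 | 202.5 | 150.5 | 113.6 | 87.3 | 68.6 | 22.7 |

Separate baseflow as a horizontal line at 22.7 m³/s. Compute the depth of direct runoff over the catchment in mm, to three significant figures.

Direct runoff: 0.0, 86.1, 355.9, 253.0, 179.8, 127.8, 90.9, 64.6, 45.9, 0.0 m³/s; ΣQ_DR = 1204 m³/s.
V = ΣQ_DR · Δt = 1204 × 3600 s = 4.334 × 10^6 m³.
Over A = 73.2 km², depth = V / A = 59.2 mm.

d ≈ 59.2 mm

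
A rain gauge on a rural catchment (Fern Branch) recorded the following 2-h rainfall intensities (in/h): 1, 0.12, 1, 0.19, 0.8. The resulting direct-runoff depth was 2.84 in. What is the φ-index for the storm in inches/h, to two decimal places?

φ ≈ 0.46 in/h

Only the 3 blocks with intensity above φ contribute runoff: 1, 1, 0.8 in/h.
Σ(I−φ)·Δt = d  ⇒  (1+1+0.8 − 3φ)·2 = 2.84
φ = (2.800 − 2.84/2) / 3 = 0.46 in/h.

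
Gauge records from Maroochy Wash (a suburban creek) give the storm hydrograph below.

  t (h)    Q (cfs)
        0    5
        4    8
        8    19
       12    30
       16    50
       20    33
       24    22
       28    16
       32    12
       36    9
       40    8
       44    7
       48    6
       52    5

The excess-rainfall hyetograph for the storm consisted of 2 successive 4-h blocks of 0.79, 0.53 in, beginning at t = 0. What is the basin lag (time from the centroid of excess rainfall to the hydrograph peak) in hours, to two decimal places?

t_L ≈ 12.39 h

Centroid of excess rainfall: t_c = Σ P_i·t̄_i / ΣP_i = 3.6061 h (block centres at 2, 6 h).
Hydrograph peak occurs at t = 16 h, so basin lag t_L = 16 − 3.6061 = 12.39 h.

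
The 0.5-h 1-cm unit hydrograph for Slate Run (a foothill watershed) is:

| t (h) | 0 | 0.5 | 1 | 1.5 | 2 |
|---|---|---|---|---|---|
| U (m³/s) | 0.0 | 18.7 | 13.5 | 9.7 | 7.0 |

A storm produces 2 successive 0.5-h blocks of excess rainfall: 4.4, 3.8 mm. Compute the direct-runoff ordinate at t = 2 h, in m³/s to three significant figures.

Q ≈ 6.77 m³/s

By discrete convolution, Q_j = Σ (P_i / 10 mm) · U_{j−i}.
At t = 2 h (j=4): Q = (4.4/10)·7.0 + (3.8/10)·9.7 = 6.77 m³/s.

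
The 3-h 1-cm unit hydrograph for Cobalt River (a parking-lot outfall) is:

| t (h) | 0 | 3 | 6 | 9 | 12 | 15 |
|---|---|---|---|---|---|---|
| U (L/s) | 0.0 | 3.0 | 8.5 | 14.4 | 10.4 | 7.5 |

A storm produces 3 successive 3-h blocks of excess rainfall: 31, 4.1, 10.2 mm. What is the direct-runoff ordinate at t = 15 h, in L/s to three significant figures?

Q ≈ 42.2 L/s

By discrete convolution, Q_j = Σ (P_i / 10 mm) · U_{j−i}.
At t = 15 h (j=5): Q = (31/10)·7.5 + (4.1/10)·10.4 + (10.2/10)·14.4 = 42.2 L/s.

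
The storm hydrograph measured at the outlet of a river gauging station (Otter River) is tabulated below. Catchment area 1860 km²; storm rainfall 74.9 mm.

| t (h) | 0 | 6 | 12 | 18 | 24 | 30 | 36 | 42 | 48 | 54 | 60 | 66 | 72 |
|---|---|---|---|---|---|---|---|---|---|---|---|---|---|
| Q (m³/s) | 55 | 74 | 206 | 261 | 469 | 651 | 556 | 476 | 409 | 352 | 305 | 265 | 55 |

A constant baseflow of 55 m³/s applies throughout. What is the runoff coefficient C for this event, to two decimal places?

C ≈ 0.53

ΣQ_DR = 3419 m³/s; V = ΣQ_DR·Δt = 7.385 × 10^7 m³.
Runoff depth d = V / A = 39.70 mm.
C = d / P = 39.70 / 74.9 = 0.53.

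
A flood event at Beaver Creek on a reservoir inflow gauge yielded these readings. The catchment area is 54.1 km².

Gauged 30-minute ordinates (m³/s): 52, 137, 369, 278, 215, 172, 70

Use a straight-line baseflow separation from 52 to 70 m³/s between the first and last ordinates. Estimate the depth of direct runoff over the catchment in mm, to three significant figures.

Direct runoff: 0.00, 82.00, 311.00, 217.00, 151.00, 105.00, 0.00 m³/s; ΣQ_DR = 866.0 m³/s.
V = ΣQ_DR · Δt = 866.0 × 1800 s = 1.559 × 10^6 m³.
Over A = 54.1 km², depth = V / A = 28.8 mm.

d ≈ 28.8 mm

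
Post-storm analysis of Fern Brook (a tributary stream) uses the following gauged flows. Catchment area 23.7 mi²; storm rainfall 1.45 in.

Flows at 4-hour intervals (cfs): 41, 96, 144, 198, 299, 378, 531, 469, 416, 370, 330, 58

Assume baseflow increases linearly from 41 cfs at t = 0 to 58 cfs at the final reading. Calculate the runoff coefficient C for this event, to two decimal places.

ΣQ_DR = 2736 cfs; V = ΣQ_DR·Δt = 3.940 × 10^7 ft³.
Runoff depth d = V / A = 0.7156 in.
C = d / P = 0.7156 / 1.45 = 0.49.

C ≈ 0.49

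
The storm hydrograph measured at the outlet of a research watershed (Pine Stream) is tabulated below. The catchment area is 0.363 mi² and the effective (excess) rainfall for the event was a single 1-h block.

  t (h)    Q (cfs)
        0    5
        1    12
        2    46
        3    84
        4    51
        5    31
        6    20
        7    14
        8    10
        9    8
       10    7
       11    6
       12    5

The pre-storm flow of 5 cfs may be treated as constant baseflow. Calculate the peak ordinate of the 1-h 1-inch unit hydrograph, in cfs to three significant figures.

Direct runoff: 0.0, 7.0, 41.0, 79.0, 46.0, 26.0, 15.0, 9.0, 5.0, 3.0, 2.0, 1.0, 0.0 cfs; ΣQ_DR = 234.0 cfs, peak = 79.0 cfs.
Runoff depth d = ΣQ_DR·Δt / A = 234.0 × 3600 / (0.363 mi²) = 0.9989 in.
The 1-inch UH is the DRH scaled by (1 in)/d, so U_p = 79.0 × 1/0.9989 = 79.1 cfs.

U_p ≈ 79.1 cfs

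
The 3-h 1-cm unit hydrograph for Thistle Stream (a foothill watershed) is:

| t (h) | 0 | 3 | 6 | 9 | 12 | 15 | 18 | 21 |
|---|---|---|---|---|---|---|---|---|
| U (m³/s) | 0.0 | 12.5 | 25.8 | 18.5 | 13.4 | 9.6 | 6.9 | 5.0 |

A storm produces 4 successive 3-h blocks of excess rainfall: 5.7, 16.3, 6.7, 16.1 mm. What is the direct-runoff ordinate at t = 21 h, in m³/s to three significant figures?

By discrete convolution, Q_j = Σ (P_i / 10 mm) · U_{j−i}.
At t = 21 h (j=7): Q = (5.7/10)·5.0 + (16.3/10)·6.9 + (6.7/10)·9.6 + (16.1/10)·13.4 = 42.1 m³/s.

Q ≈ 42.1 m³/s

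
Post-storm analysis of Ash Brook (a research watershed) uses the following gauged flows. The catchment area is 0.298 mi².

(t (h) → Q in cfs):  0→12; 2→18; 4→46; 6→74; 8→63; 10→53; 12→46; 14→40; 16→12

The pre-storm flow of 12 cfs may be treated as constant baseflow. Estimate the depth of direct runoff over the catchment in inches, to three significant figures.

Direct runoff: 0.0, 6.0, 34.0, 62.0, 51.0, 41.0, 34.0, 28.0, 0.0 cfs; ΣQ_DR = 256.0 cfs.
V = ΣQ_DR · Δt = 256.0 × 7200 s = 1.843 × 10^6 ft³.
Over A = 0.298 mi², depth = V / A = 2.66 in.

d ≈ 2.66 in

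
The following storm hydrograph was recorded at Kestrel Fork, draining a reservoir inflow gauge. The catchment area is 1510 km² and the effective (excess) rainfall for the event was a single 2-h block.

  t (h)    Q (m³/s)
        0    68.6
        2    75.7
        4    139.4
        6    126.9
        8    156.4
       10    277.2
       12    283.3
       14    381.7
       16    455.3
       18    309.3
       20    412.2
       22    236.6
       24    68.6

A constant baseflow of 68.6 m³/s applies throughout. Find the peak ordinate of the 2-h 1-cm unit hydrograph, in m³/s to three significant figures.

U_p ≈ 386 m³/s

Direct runoff: 0.0, 7.1, 70.8, 58.3, 87.8, 208.6, 214.7, 313.1, 386.7, 240.7, 343.6, 168.0, 0.0 m³/s; ΣQ_DR = 2099 m³/s, peak = 386.7 m³/s.
Runoff depth d = ΣQ_DR·Δt / A = 2099 × 7200 / (1510 km²) = 10.01 mm.
The 1-cm UH is the DRH scaled by (10 mm)/d, so U_p = 386.7 × 10/10.01 = 386 m³/s.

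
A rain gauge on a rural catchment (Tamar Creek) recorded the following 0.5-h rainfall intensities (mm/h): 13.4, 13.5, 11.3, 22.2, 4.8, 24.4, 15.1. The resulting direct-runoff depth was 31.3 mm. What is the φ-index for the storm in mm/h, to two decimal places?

Only the 6 blocks with intensity above φ contribute runoff: 13.4, 13.5, 11.3, 22.2, 24.4, 15.1 mm/h.
Σ(I−φ)·Δt = d  ⇒  (13.4+13.5+11.3+22.2+24.4+15.1 − 6φ)·0.5 = 31.3
φ = (99.90 − 31.3/0.5) / 6 = 6.22 mm/h.

φ ≈ 6.22 mm/h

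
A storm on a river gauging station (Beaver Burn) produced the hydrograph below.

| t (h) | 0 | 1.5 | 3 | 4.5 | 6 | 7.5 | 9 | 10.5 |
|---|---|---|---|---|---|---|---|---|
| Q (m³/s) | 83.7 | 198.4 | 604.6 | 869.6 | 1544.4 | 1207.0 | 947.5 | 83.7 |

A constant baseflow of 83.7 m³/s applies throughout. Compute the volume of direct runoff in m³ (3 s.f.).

V ≈ 2.63 × 10^7 m³

Direct-runoff ordinates (Q − Q_b): 0.0, 114.7, 520.9, 785.9, 1460.7, 1123.3, 863.8, 0.0 m³/s.
ΣQ_DR = 4869 m³/s.
With Δt = 1.5 h = 5400 s, V = ΣQ_DR · Δt = 4869 × 5400 = 2.63 × 10^7 m³.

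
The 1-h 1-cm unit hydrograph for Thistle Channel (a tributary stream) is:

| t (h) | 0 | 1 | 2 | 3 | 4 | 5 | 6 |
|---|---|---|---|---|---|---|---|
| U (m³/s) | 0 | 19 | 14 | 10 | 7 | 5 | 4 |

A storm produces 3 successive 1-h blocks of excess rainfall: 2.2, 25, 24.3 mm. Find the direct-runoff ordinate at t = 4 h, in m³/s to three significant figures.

By discrete convolution, Q_j = Σ (P_i / 10 mm) · U_{j−i}.
At t = 4 h (j=4): Q = (2.2/10)·7 + (25/10)·10 + (24.3/10)·14 = 60.6 m³/s.

Q ≈ 60.6 m³/s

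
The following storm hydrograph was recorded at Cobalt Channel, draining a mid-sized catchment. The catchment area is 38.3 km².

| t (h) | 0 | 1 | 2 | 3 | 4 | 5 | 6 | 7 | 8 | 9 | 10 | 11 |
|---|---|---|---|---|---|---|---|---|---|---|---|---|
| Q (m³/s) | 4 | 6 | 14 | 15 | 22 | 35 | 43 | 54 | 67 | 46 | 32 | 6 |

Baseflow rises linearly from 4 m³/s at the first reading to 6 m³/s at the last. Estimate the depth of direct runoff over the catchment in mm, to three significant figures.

d ≈ 26.7 mm

Direct runoff: 0.00, 1.82, 9.64, 10.45, 17.27, 30.09, 37.91, 48.73, 61.55, 40.36, 26.18, 0.00 m³/s; ΣQ_DR = 284.0 m³/s.
V = ΣQ_DR · Δt = 284.0 × 3600 s = 1.022 × 10^6 m³.
Over A = 38.3 km², depth = V / A = 26.7 mm.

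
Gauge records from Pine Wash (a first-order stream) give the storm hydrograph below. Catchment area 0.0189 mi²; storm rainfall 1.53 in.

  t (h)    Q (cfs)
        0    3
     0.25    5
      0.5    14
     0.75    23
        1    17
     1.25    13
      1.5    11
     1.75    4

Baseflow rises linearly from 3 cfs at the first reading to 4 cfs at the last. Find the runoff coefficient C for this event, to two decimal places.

ΣQ_DR = 62.00 cfs; V = ΣQ_DR·Δt = 55800 ft³.
Runoff depth d = V / A = 1.271 in.
C = d / P = 1.271 / 1.53 = 0.83.

C ≈ 0.83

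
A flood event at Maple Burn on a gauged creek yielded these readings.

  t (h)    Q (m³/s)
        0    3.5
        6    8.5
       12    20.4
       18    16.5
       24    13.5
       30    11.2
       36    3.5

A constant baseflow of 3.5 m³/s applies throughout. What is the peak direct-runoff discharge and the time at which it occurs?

Subtracting baseflow gives direct-runoff ordinates: 0.0, 5.0, 16.9, 13.0, 10.0, 7.7, 0.0 m³/s.
The maximum is 16.9 m³/s, occurring at the reading for t = 12 h.

Q_p = 16.9 m³/s at t = 12 h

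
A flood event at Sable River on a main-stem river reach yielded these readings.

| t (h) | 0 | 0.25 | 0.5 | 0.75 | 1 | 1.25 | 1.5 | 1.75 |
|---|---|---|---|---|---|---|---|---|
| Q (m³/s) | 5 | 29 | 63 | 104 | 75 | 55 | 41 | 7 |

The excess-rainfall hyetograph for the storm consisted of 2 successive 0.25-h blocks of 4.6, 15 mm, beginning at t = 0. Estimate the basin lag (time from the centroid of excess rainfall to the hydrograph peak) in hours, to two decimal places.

Centroid of excess rainfall: t_c = Σ P_i·t̄_i / ΣP_i = 0.3163 h (block centres at 0.125, 0.375 h).
Hydrograph peak occurs at t = 0.75 h, so basin lag t_L = 0.75 − 0.3163 = 0.43 h.

t_L ≈ 0.43 h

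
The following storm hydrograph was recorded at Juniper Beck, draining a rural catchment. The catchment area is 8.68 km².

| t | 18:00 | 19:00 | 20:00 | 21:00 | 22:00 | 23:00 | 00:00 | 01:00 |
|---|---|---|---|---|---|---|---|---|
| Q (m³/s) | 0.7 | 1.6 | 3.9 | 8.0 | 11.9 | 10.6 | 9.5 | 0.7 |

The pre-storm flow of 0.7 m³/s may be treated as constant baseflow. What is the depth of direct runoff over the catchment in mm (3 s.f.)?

Direct runoff: 0.0, 0.9, 3.2, 7.3, 11.2, 9.9, 8.8, 0.0 m³/s; ΣQ_DR = 41.30 m³/s.
V = ΣQ_DR · Δt = 41.30 × 3600 s = 1.487 × 10^5 m³.
Over A = 8.68 km², depth = V / A = 17.1 mm.

d ≈ 17.1 mm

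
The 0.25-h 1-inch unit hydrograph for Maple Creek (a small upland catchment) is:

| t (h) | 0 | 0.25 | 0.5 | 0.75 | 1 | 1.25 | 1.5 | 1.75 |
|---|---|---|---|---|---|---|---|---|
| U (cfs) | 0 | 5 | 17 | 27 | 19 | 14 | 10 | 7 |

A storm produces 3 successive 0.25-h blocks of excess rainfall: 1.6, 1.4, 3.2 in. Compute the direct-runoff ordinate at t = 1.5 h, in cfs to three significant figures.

Q ≈ 96.4 cfs

By discrete convolution, Q_j = Σ (P_i / 1 in) · U_{j−i}.
At t = 1.5 h (j=6): Q = (1.6/1)·10 + (1.4/1)·14 + (3.2/1)·19 = 96.4 cfs.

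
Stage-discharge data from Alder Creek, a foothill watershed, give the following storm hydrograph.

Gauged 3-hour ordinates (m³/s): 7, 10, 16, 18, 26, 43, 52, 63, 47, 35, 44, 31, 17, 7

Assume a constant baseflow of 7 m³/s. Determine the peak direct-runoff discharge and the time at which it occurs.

Subtracting baseflow gives direct-runoff ordinates: 0.0, 3.0, 9.0, 11.0, 19.0, 36.0, 45.0, 56.0, 40.0, 28.0, 37.0, 24.0, 10.0, 0.0 m³/s.
The maximum is 56.0 m³/s, occurring at the reading for t = 21 h.

Q_p = 56.0 m³/s at t = 21 h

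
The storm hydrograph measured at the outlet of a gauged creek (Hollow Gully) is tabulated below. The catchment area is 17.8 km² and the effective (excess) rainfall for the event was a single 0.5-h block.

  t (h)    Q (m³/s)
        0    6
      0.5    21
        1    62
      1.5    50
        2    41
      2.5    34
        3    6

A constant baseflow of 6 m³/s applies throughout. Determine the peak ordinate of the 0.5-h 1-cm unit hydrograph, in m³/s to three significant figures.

U_p ≈ 31.1 m³/s

Direct runoff: 0.0, 15.0, 56.0, 44.0, 35.0, 28.0, 0.0 m³/s; ΣQ_DR = 178.0 m³/s, peak = 56.0 m³/s.
Runoff depth d = ΣQ_DR·Δt / A = 178.0 × 1800 / (17.8 km²) = 18.00 mm.
The 1-cm UH is the DRH scaled by (10 mm)/d, so U_p = 56.0 × 10/18.00 = 31.1 m³/s.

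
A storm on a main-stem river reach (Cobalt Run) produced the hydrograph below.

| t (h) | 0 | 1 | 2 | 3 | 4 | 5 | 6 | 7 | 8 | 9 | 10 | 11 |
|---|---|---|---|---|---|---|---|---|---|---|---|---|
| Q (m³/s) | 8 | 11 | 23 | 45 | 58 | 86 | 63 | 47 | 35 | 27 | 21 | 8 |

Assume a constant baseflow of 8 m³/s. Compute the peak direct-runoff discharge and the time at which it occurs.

Subtracting baseflow gives direct-runoff ordinates: 0.0, 3.0, 15.0, 37.0, 50.0, 78.0, 55.0, 39.0, 27.0, 19.0, 13.0, 0.0 m³/s.
The maximum is 78.0 m³/s, occurring at the reading for t = 5 h.

Q_p = 78.0 m³/s at t = 5 h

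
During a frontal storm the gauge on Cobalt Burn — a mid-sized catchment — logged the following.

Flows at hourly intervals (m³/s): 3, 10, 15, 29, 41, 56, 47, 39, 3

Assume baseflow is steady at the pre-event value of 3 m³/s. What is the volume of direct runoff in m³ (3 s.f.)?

V ≈ 7.78 × 10^5 m³

Direct-runoff ordinates (Q − Q_b): 0.0, 7.0, 12.0, 26.0, 38.0, 53.0, 44.0, 36.0, 0.0 m³/s.
ΣQ_DR = 216.0 m³/s.
With Δt = 1 h = 3600 s, V = ΣQ_DR · Δt = 216.0 × 3600 = 7.78 × 10^5 m³.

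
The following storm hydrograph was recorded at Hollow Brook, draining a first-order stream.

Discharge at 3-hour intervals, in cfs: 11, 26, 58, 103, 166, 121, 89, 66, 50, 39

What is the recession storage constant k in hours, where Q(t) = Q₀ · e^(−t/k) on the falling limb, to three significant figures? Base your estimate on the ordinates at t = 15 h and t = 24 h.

k ≈ 10.2 h

On the falling limb, Q drops from 121 to 50 cfs between t = 15 h and t = 24 h (Δt = 9 h).
k = −Δt / ln(Q₂/Q₁) = −9 / ln(50/121) = 10.2 h.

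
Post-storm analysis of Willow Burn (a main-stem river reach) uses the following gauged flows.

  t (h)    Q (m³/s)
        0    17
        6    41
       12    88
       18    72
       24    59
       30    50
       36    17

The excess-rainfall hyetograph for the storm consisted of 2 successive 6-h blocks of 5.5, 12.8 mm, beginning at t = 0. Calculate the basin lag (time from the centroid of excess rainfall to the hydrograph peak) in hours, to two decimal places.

t_L ≈ 4.80 h

Centroid of excess rainfall: t_c = Σ P_i·t̄_i / ΣP_i = 7.1967 h (block centres at 3, 9 h).
Hydrograph peak occurs at t = 12 h, so basin lag t_L = 12 − 7.1967 = 4.80 h.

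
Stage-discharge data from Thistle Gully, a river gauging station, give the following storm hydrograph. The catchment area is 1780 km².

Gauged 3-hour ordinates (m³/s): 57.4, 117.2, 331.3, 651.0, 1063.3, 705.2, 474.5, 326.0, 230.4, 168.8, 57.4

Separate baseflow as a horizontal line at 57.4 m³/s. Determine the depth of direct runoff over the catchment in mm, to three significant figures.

Direct runoff: 0.0, 59.8, 273.9, 593.6, 1005.9, 647.8, 417.1, 268.6, 173.0, 111.4, 0.0 m³/s; ΣQ_DR = 3551 m³/s.
V = ΣQ_DR · Δt = 3551 × 10800 s = 3.835 × 10^7 m³.
Over A = 1780 km², depth = V / A = 21.5 mm.

d ≈ 21.5 mm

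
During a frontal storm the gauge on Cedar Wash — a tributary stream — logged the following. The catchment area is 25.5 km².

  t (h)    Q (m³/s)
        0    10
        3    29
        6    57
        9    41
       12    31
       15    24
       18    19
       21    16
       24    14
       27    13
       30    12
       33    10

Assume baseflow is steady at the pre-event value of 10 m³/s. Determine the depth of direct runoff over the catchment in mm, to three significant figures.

Direct runoff: 0.0, 19.0, 47.0, 31.0, 21.0, 14.0, 9.0, 6.0, 4.0, 3.0, 2.0, 0.0 m³/s; ΣQ_DR = 156.0 m³/s.
V = ΣQ_DR · Δt = 156.0 × 10800 s = 1.685 × 10^6 m³.
Over A = 25.5 km², depth = V / A = 66.1 mm.

d ≈ 66.1 mm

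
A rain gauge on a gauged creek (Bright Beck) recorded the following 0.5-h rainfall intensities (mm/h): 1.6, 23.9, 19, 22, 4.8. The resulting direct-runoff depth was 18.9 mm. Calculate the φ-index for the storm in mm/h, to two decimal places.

Only the 3 blocks with intensity above φ contribute runoff: 23.9, 19, 22 mm/h.
Σ(I−φ)·Δt = d  ⇒  (23.9+19+22 − 3φ)·0.5 = 18.9
φ = (64.90 − 18.9/0.5) / 3 = 9.03 mm/h.

φ ≈ 9.03 mm/h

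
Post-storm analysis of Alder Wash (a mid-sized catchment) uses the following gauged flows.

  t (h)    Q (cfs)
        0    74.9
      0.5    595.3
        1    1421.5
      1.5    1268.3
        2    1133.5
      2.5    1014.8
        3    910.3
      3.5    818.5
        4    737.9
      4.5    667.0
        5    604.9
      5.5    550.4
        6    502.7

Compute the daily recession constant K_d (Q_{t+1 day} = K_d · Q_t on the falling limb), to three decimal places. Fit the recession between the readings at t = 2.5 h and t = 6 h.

Between t = 2.5 h and t = 6 h the flow falls from 1014.8 to 502.7 cfs over 7×0.5 h = 3.5 h.
Per-interval ratio K = (502.7/1014.8)^(1/7) = 0.9045; K_d = K^(24/0.5) = 0.008.

K_d ≈ 0.008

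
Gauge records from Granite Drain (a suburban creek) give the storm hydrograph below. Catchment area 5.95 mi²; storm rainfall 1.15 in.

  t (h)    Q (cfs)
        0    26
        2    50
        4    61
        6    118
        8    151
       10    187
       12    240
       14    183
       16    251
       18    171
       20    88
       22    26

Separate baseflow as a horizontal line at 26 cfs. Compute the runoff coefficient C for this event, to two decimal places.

C ≈ 0.56

ΣQ_DR = 1240 cfs; V = ΣQ_DR·Δt = 8.928 × 10^6 ft³.
Runoff depth d = V / A = 0.6459 in.
C = d / P = 0.6459 / 1.15 = 0.56.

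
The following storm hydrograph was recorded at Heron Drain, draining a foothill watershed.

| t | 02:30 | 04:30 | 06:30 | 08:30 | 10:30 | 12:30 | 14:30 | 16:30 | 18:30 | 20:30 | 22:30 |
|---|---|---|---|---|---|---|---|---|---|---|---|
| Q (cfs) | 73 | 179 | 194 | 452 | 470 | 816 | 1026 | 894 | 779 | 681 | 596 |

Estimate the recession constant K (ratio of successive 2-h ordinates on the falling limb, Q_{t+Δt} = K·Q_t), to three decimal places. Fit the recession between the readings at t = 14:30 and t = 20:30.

Using the recession-limb readings at t = 14:30 and t = 20:30: Q falls from 1026 to 681 cfs over 3 intervals.
K = (Q₂/Q₁)^(1/3) = (681/1026)^(1/3) = 0.872.

K ≈ 0.872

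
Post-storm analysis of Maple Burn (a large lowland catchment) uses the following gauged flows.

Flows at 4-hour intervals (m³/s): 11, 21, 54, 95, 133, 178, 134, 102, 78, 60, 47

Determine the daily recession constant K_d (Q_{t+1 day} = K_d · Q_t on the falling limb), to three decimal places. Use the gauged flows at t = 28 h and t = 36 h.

K_d ≈ 0.204

Between t = 28 h and t = 36 h the flow falls from 102 to 60 m³/s over 2×4 h = 8 h.
Per-interval ratio K = (60/102)^(1/2) = 0.7670; K_d = K^(24/4) = 0.204.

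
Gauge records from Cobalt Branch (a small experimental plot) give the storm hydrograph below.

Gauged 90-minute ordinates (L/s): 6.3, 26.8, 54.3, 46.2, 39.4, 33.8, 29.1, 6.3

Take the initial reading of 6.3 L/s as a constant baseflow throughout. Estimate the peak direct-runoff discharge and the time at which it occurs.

Subtracting baseflow gives direct-runoff ordinates: 0.0, 20.5, 48.0, 39.9, 33.1, 27.5, 22.8, 0.0 L/s.
The maximum is 48.0 L/s, occurring at the reading for t = 3 h.

Q_p = 48.0 L/s at t = 3 h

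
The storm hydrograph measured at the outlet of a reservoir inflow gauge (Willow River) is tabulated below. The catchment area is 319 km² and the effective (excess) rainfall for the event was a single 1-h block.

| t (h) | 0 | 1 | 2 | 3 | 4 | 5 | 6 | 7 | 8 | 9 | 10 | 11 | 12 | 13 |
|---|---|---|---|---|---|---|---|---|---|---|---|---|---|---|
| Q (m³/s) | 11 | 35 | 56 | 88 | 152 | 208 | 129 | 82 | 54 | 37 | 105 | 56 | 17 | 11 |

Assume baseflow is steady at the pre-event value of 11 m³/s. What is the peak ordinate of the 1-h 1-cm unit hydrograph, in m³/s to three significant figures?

Direct runoff: 0.0, 24.0, 45.0, 77.0, 141.0, 197.0, 118.0, 71.0, 43.0, 26.0, 94.0, 45.0, 6.0, 0.0 m³/s; ΣQ_DR = 887.0 m³/s, peak = 197.0 m³/s.
Runoff depth d = ΣQ_DR·Δt / A = 887.0 × 3600 / (319 km²) = 10.01 mm.
The 1-cm UH is the DRH scaled by (10 mm)/d, so U_p = 197.0 × 10/10.01 = 197 m³/s.

U_p ≈ 197 m³/s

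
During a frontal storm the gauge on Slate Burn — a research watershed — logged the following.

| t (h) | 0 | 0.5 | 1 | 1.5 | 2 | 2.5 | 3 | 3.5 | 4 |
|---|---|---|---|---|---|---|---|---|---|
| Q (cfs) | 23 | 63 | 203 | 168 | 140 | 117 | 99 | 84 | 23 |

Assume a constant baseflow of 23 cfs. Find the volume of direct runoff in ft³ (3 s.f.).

V ≈ 1.28 × 10^6 ft³

Direct-runoff ordinates (Q − Q_b): 0.0, 40.0, 180.0, 145.0, 117.0, 94.0, 76.0, 61.0, 0.0 cfs.
ΣQ_DR = 713.0 cfs.
With Δt = 0.5 h = 1800 s, V = ΣQ_DR · Δt = 713.0 × 1800 = 1.28 × 10^6 ft³.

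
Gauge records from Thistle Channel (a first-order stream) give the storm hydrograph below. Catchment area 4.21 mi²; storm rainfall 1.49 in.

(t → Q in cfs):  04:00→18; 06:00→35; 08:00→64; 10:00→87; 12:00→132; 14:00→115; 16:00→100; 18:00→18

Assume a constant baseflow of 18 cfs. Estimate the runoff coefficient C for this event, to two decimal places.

C ≈ 0.21

ΣQ_DR = 425.0 cfs; V = ΣQ_DR·Δt = 3.060 × 10^6 ft³.
Runoff depth d = V / A = 0.3129 in.
C = d / P = 0.3129 / 1.49 = 0.21.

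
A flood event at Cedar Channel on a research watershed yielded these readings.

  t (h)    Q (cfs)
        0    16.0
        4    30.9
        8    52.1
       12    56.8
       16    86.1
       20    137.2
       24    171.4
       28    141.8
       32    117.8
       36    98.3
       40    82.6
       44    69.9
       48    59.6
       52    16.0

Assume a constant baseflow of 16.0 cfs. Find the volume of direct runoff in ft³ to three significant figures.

Direct-runoff ordinates (Q − Q_b): 0.0, 14.9, 36.1, 40.8, 70.1, 121.2, 155.4, 125.8, 101.8, 82.3, 66.6, 53.9, 43.6, 0.0 cfs.
ΣQ_DR = 912.5 cfs.
With Δt = 4 h = 14400 s, V = ΣQ_DR · Δt = 912.5 × 14400 = 1.31 × 10^7 ft³.

V ≈ 1.31 × 10^7 ft³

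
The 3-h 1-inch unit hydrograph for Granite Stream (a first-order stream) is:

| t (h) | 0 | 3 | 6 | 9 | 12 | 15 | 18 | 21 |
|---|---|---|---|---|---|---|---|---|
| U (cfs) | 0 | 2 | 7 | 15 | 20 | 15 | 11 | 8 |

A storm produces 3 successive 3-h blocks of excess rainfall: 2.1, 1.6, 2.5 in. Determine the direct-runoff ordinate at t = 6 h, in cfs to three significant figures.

Q ≈ 17.9 cfs

By discrete convolution, Q_j = Σ (P_i / 1 in) · U_{j−i}.
At t = 6 h (j=2): Q = (2.1/1)·7 + (1.6/1)·2 + (2.5/1)·0 = 17.9 cfs.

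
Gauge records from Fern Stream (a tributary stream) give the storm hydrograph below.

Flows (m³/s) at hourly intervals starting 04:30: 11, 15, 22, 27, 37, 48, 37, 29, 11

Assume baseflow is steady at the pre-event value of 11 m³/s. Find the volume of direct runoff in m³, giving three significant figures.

Direct-runoff ordinates (Q − Q_b): 0.0, 4.0, 11.0, 16.0, 26.0, 37.0, 26.0, 18.0, 0.0 m³/s.
ΣQ_DR = 138.0 m³/s.
With Δt = 1 h = 3600 s, V = ΣQ_DR · Δt = 138.0 × 3600 = 4.97 × 10^5 m³.

V ≈ 4.97 × 10^5 m³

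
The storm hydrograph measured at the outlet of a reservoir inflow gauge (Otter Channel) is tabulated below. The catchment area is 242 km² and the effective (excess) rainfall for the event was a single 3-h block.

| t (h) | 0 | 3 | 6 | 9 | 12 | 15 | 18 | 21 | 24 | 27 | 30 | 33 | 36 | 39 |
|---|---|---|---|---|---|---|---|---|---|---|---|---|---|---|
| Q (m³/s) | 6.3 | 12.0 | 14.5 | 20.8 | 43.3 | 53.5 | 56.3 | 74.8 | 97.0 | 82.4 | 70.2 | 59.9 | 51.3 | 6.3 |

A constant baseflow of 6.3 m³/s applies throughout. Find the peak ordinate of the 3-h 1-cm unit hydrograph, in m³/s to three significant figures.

Direct runoff: 0.0, 5.7, 8.2, 14.5, 37.0, 47.2, 50.0, 68.5, 90.7, 76.1, 63.9, 53.6, 45.0, 0.0 m³/s; ΣQ_DR = 560.4 m³/s, peak = 90.7 m³/s.
Runoff depth d = ΣQ_DR·Δt / A = 560.4 × 10800 / (242 km²) = 25.01 mm.
The 1-cm UH is the DRH scaled by (10 mm)/d, so U_p = 90.7 × 10/25.01 = 36.3 m³/s.

U_p ≈ 36.3 m³/s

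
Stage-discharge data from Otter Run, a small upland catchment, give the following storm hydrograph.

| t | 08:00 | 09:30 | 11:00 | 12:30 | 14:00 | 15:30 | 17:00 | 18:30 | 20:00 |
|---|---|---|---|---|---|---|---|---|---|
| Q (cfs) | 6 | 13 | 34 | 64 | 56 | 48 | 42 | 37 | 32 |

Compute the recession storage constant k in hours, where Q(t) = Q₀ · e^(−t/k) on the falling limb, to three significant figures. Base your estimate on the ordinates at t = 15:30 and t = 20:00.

On the falling limb, Q drops from 48 to 32 cfs between t = 15:30 and t = 20:00 (Δt = 4.5 h).
k = −Δt / ln(Q₂/Q₁) = −4.5 / ln(32/48) = 11.1 h.

k ≈ 11.1 h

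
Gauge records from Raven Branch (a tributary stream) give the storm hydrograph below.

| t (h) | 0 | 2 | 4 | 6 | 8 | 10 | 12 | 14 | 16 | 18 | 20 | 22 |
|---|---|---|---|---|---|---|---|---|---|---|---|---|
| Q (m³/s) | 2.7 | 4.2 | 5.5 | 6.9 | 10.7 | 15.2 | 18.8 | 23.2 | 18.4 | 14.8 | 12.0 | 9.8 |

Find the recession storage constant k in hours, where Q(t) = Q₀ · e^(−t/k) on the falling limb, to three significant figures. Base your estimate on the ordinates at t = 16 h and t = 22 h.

On the falling limb, Q drops from 18.4 to 9.8 m³/s between t = 16 h and t = 22 h (Δt = 6 h).
k = −Δt / ln(Q₂/Q₁) = −6 / ln(9.8/18.4) = 9.52 h.

k ≈ 9.52 h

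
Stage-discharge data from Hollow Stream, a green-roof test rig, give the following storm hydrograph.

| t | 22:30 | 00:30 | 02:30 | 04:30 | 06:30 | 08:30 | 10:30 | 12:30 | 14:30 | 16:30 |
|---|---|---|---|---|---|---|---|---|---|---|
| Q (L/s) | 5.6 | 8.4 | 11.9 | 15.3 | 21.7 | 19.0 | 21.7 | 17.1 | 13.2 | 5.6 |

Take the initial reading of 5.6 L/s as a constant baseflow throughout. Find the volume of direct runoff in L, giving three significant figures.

Direct-runoff ordinates (Q − Q_b): 0.0, 2.8, 6.3, 9.7, 16.1, 13.4, 16.1, 11.5, 7.6, 0.0 L/s.
ΣQ_DR = 83.50 L/s.
With Δt = 2 h = 7200 s, V = ΣQ_DR · Δt = 83.50 × 7200 = 6.01 × 10^5 L.

V ≈ 6.01 × 10^5 L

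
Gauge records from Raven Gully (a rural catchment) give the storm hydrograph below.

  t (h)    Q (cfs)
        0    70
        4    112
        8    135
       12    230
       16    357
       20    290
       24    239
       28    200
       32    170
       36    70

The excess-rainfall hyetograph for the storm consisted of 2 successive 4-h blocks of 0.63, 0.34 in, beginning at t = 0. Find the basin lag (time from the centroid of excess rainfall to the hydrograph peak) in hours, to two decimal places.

t_L ≈ 12.60 h

Centroid of excess rainfall: t_c = Σ P_i·t̄_i / ΣP_i = 3.4021 h (block centres at 2, 6 h).
Hydrograph peak occurs at t = 16 h, so basin lag t_L = 16 − 3.4021 = 12.60 h.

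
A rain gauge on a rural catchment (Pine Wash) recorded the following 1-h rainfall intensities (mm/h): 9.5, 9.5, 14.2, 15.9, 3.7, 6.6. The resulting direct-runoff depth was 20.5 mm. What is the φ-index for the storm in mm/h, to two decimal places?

φ ≈ 7.15 mm/h

Only the 4 blocks with intensity above φ contribute runoff: 9.5, 9.5, 14.2, 15.9 mm/h.
Σ(I−φ)·Δt = d  ⇒  (9.5+9.5+14.2+15.9 − 4φ)·1 = 20.5
φ = (49.10 − 20.5/1) / 4 = 7.15 mm/h.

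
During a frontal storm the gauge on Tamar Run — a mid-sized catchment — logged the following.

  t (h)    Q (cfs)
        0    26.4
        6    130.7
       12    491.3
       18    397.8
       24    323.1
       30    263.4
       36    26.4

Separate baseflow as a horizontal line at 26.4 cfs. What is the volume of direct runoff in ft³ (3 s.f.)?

Direct-runoff ordinates (Q − Q_b): 0.0, 104.3, 464.9, 371.4, 296.7, 237.0, 0.0 cfs.
ΣQ_DR = 1474 cfs.
With Δt = 6 h = 21600 s, V = ΣQ_DR · Δt = 1474 × 21600 = 3.18 × 10^7 ft³.

V ≈ 3.18 × 10^7 ft³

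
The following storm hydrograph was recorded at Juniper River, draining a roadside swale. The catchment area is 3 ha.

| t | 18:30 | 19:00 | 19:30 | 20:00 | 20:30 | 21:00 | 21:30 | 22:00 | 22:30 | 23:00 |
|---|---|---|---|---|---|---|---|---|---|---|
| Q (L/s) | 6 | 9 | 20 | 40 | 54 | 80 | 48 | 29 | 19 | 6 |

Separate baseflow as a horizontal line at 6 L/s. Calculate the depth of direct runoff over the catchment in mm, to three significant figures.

Direct runoff: 0.0, 3.0, 14.0, 34.0, 48.0, 74.0, 42.0, 23.0, 13.0, 0.0 L/s; ΣQ_DR = 251.0 L/s.
V = ΣQ_DR · Δt = 251.0 × 1800 s = 4.518 × 10^5 L.
Over A = 3 ha, depth = V / A = 15.1 mm.

d ≈ 15.1 mm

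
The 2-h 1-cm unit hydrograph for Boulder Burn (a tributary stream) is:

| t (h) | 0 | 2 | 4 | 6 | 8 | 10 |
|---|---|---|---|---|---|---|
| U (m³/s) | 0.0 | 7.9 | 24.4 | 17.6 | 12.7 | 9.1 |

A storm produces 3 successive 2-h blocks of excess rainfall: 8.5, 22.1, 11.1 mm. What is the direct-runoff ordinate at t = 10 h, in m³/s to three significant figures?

By discrete convolution, Q_j = Σ (P_i / 10 mm) · U_{j−i}.
At t = 10 h (j=5): Q = (8.5/10)·9.1 + (22.1/10)·12.7 + (11.1/10)·17.6 = 55.3 m³/s.

Q ≈ 55.3 m³/s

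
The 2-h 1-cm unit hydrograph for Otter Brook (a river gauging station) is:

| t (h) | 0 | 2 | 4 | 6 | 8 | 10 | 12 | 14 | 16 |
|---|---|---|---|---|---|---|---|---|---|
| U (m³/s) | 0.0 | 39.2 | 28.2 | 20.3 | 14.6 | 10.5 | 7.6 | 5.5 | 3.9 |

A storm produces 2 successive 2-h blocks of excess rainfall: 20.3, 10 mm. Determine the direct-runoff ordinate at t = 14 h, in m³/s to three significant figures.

Q ≈ 18.8 m³/s

By discrete convolution, Q_j = Σ (P_i / 10 mm) · U_{j−i}.
At t = 14 h (j=7): Q = (20.3/10)·5.5 + (10/10)·7.6 = 18.8 m³/s.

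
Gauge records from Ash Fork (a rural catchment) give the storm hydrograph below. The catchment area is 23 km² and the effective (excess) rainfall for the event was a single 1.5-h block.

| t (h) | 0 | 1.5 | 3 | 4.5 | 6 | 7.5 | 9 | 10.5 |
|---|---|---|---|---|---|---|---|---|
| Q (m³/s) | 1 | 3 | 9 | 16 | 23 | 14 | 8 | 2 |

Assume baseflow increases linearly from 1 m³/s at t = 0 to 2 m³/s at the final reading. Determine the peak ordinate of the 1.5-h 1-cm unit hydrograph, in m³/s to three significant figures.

U_p ≈ 14.3 m³/s

Direct runoff: 0.00, 1.86, 7.71, 14.57, 21.43, 12.29, 6.14, 0.00 m³/s; ΣQ_DR = 64.00 m³/s, peak = 21.43 m³/s.
Runoff depth d = ΣQ_DR·Δt / A = 64.00 × 5400 / (23 km²) = 15.03 mm.
The 1-cm UH is the DRH scaled by (10 mm)/d, so U_p = 21.43 × 10/15.03 = 14.3 m³/s.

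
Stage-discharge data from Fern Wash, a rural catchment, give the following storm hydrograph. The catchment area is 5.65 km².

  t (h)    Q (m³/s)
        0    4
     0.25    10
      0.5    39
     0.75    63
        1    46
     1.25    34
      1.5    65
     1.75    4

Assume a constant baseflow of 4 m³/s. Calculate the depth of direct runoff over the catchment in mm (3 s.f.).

Direct runoff: 0.0, 6.0, 35.0, 59.0, 42.0, 30.0, 61.0, 0.0 m³/s; ΣQ_DR = 233.0 m³/s.
V = ΣQ_DR · Δt = 233.0 × 900 s = 2.097 × 10^5 m³.
Over A = 5.65 km², depth = V / A = 37.1 mm.

d ≈ 37.1 mm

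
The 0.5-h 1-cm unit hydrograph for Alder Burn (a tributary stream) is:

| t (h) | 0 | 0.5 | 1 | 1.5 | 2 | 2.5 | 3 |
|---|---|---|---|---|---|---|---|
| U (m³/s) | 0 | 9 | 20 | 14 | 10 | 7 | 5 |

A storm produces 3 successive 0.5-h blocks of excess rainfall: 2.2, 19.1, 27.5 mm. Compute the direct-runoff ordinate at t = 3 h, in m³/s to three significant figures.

Q ≈ 42.0 m³/s

By discrete convolution, Q_j = Σ (P_i / 10 mm) · U_{j−i}.
At t = 3 h (j=6): Q = (2.2/10)·5 + (19.1/10)·7 + (27.5/10)·10 = 42.0 m³/s.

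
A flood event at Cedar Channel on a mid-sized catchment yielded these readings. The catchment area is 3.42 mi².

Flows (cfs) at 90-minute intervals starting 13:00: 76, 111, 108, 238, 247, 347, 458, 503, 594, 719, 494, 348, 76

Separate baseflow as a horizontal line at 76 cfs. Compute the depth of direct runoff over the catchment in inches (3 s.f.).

d ≈ 2.26 in

Direct runoff: 0.0, 35.0, 32.0, 162.0, 171.0, 271.0, 382.0, 427.0, 518.0, 643.0, 418.0, 272.0, 0.0 cfs; ΣQ_DR = 3331 cfs.
V = ΣQ_DR · Δt = 3331 × 5400 s = 1.799 × 10^7 ft³.
Over A = 3.42 mi², depth = V / A = 2.26 in.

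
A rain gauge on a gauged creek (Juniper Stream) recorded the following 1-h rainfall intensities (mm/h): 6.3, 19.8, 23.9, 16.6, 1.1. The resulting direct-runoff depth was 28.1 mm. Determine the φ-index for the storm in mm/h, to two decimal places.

Only the 3 blocks with intensity above φ contribute runoff: 19.8, 23.9, 16.6 mm/h.
Σ(I−φ)·Δt = d  ⇒  (19.8+23.9+16.6 − 3φ)·1 = 28.1
φ = (60.30 − 28.1/1) / 3 = 10.73 mm/h.

φ ≈ 10.73 mm/h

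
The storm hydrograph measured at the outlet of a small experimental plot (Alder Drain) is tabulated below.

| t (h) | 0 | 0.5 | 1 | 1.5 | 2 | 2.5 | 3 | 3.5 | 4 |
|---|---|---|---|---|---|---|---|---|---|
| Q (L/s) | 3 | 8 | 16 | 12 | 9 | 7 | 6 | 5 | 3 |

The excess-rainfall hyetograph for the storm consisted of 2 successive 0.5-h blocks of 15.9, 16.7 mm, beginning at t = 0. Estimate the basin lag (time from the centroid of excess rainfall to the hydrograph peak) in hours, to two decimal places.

t_L ≈ 0.49 h

Centroid of excess rainfall: t_c = Σ P_i·t̄_i / ΣP_i = 0.5061 h (block centres at 0.25, 0.75 h).
Hydrograph peak occurs at t = 1 h, so basin lag t_L = 1 − 0.5061 = 0.49 h.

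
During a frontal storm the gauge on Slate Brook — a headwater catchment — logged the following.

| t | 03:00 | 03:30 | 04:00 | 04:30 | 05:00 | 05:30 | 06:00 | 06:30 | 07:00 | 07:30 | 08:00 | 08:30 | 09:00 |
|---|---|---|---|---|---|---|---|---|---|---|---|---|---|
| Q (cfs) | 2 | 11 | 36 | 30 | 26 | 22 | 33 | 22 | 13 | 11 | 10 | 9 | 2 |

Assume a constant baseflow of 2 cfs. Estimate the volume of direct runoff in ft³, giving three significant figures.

V ≈ 3.62 × 10^5 ft³

Direct-runoff ordinates (Q − Q_b): 0.0, 9.0, 34.0, 28.0, 24.0, 20.0, 31.0, 20.0, 11.0, 9.0, 8.0, 7.0, 0.0 cfs.
ΣQ_DR = 201.0 cfs.
With Δt = 0.5 h = 1800 s, V = ΣQ_DR · Δt = 201.0 × 1800 = 3.62 × 10^5 ft³.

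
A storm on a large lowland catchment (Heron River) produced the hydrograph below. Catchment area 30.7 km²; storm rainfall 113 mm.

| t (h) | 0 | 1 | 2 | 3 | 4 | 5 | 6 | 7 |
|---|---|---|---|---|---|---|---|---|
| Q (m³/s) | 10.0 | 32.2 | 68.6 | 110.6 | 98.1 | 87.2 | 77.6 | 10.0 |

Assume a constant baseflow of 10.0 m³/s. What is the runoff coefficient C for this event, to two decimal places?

ΣQ_DR = 414.3 m³/s; V = ΣQ_DR·Δt = 1.491 × 10^6 m³.
Runoff depth d = V / A = 48.58 mm.
C = d / P = 48.58 / 113 = 0.43.

C ≈ 0.43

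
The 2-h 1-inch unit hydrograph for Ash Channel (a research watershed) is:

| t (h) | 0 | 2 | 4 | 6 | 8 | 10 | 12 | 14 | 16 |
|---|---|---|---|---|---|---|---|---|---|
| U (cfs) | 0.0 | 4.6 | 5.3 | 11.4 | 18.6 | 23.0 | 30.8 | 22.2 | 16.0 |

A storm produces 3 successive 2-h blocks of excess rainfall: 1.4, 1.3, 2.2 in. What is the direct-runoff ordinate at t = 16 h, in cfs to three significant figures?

Q ≈ 119 cfs

By discrete convolution, Q_j = Σ (P_i / 1 in) · U_{j−i}.
At t = 16 h (j=8): Q = (1.4/1)·16.0 + (1.3/1)·22.2 + (2.2/1)·30.8 = 119 cfs.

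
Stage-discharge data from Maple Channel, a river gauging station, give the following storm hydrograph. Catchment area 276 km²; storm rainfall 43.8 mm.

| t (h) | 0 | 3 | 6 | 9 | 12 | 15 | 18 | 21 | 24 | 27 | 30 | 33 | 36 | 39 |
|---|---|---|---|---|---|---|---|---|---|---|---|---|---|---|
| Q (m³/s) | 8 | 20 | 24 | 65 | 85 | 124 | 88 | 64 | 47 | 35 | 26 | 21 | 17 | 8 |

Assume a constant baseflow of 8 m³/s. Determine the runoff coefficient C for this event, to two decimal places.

C ≈ 0.46

ΣQ_DR = 520.0 m³/s; V = ΣQ_DR·Δt = 5.616 × 10^6 m³.
Runoff depth d = V / A = 20.35 mm.
C = d / P = 20.35 / 43.8 = 0.46.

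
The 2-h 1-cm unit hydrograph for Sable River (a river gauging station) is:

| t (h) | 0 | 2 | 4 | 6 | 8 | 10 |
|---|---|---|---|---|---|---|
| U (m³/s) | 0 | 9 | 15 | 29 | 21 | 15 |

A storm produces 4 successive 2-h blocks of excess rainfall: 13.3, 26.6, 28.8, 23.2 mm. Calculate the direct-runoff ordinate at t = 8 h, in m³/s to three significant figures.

Q ≈ 169 m³/s

By discrete convolution, Q_j = Σ (P_i / 10 mm) · U_{j−i}.
At t = 8 h (j=4): Q = (13.3/10)·21 + (26.6/10)·29 + (28.8/10)·15 + (23.2/10)·9 = 169 m³/s.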